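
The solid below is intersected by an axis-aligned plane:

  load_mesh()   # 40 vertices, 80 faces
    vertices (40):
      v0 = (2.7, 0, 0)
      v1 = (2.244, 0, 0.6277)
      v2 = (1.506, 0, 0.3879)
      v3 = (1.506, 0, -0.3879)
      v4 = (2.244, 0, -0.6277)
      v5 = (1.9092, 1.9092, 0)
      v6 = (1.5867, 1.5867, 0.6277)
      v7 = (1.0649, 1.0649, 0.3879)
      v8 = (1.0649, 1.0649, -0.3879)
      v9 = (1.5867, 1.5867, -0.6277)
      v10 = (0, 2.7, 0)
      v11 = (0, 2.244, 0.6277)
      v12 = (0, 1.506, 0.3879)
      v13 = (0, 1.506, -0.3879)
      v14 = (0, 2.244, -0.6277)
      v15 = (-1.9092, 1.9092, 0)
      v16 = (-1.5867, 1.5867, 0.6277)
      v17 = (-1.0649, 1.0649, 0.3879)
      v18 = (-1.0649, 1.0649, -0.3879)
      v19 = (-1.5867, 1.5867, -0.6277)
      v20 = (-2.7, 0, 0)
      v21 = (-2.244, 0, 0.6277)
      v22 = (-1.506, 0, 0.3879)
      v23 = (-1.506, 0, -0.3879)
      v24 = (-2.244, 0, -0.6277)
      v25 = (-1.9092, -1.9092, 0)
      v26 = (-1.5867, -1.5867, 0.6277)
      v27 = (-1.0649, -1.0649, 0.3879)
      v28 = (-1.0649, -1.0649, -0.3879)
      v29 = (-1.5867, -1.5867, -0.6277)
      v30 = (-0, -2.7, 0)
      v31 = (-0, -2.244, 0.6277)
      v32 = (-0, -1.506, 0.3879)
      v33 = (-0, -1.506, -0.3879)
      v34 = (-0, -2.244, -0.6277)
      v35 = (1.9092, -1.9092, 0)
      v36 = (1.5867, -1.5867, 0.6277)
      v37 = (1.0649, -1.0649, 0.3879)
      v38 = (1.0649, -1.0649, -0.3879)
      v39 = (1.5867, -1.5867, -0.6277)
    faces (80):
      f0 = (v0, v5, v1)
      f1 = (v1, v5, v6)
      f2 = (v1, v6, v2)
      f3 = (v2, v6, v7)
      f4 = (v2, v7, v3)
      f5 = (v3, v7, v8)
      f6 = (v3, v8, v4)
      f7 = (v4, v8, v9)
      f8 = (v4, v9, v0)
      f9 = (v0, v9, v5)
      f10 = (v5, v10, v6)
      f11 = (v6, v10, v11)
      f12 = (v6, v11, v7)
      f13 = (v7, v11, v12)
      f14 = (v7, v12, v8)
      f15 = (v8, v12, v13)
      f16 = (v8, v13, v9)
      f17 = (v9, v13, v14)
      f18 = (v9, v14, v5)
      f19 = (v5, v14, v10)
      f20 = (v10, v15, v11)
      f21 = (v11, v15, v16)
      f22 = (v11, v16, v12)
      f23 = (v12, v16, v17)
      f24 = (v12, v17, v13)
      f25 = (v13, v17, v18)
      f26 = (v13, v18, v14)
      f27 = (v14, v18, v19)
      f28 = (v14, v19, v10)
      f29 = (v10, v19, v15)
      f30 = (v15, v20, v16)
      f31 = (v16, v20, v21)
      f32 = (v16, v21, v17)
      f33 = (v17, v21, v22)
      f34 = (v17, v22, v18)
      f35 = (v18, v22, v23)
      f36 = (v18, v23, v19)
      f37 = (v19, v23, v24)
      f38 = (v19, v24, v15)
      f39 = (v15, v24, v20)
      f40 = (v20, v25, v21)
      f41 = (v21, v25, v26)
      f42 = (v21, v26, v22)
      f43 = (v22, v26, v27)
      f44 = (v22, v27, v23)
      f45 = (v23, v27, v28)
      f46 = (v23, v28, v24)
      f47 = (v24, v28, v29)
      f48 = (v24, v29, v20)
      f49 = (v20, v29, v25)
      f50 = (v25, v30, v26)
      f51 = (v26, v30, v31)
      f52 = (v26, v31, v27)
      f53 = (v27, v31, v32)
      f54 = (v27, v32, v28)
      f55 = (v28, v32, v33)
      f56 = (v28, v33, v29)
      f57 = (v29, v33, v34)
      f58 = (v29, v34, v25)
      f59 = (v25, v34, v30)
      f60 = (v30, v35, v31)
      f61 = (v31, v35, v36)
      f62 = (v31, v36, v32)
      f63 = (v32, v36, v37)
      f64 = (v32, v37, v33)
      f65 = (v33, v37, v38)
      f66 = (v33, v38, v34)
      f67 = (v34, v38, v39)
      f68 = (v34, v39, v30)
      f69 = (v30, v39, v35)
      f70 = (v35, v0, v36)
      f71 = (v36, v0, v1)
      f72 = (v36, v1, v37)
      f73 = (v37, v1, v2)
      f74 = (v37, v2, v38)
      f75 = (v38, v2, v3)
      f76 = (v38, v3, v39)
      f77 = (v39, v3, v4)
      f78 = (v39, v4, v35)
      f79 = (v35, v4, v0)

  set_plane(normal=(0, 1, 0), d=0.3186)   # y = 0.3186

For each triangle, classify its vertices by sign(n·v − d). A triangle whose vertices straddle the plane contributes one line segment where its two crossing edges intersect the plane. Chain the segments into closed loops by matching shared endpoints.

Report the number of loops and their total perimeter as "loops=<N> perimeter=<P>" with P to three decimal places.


Straddling triangles (20 of 80):
  (v0,v5,v1) [-+-] → (2.56803, 0.3186, 0)–(2.18813, 0.3186, 0.522952)  len=0.6464
  (v1,v5,v6) [-++] → (2.18813, 0.3186, 0.522952)–(2.11202, 0.3186, 0.6277)  len=0.1295
  (v1,v6,v2) [-+-] → (2.11202, 0.3186, 0.6277)–(1.5222, 0.3186, 0.43605)  len=0.6202
  (v2,v6,v7) [-++] → (1.5222, 0.3186, 0.43605)–(1.37403, 0.3186, 0.3879)  len=0.1558
  (v2,v7,v3) [-+-] → (1.37403, 0.3186, 0.3879)–(1.37403, 0.3186, -0.155794)  len=0.5437
  (v3,v7,v8) [-++] → (1.37403, 0.3186, -0.155794)–(1.37403, 0.3186, -0.3879)  len=0.2321
  (v3,v8,v4) [-+-] → (1.37403, 0.3186, -0.3879)–(1.89123, 0.3186, -0.555956)  len=0.5438
  (v4,v8,v9) [-++] → (1.89123, 0.3186, -0.555956)–(2.11202, 0.3186, -0.6277)  len=0.2321
  (v4,v9,v0) [-+-] → (2.11202, 0.3186, -0.6277)–(2.47646, 0.3186, -0.126038)  len=0.6201
  (v0,v9,v5) [-++] → (2.47646, 0.3186, -0.126038)–(2.56803, 0.3186, 0)  len=0.1558
  (v15,v20,v16) [+-+] → (-2.56803, 0.3186, 0)–(-2.47646, 0.3186, 0.126038)  len=0.1558
  (v16,v20,v21) [+--] → (-2.47646, 0.3186, 0.126038)–(-2.11202, 0.3186, 0.6277)  len=0.6201
  (v16,v21,v17) [+-+] → (-2.11202, 0.3186, 0.6277)–(-1.89123, 0.3186, 0.555956)  len=0.2321
  (v17,v21,v22) [+--] → (-1.89123, 0.3186, 0.555956)–(-1.37403, 0.3186, 0.3879)  len=0.5438
  (v17,v22,v18) [+-+] → (-1.37403, 0.3186, 0.3879)–(-1.37403, 0.3186, 0.155794)  len=0.2321
  (v18,v22,v23) [+--] → (-1.37403, 0.3186, 0.155794)–(-1.37403, 0.3186, -0.3879)  len=0.5437
  (v18,v23,v19) [+-+] → (-1.37403, 0.3186, -0.3879)–(-1.5222, 0.3186, -0.43605)  len=0.1558
  (v19,v23,v24) [+--] → (-1.5222, 0.3186, -0.43605)–(-2.11202, 0.3186, -0.6277)  len=0.6202
  (v19,v24,v15) [+-+] → (-2.11202, 0.3186, -0.6277)–(-2.18813, 0.3186, -0.522952)  len=0.1295
  (v15,v24,v20) [+--] → (-2.18813, 0.3186, -0.522952)–(-2.56803, 0.3186, 0)  len=0.6464

Chained into 2 loop(s):
  loop 1: 10 segments, perimeter = 3.8795
  loop 2: 10 segments, perimeter = 3.8795
Total perimeter = 7.759

loops=2 perimeter=7.759


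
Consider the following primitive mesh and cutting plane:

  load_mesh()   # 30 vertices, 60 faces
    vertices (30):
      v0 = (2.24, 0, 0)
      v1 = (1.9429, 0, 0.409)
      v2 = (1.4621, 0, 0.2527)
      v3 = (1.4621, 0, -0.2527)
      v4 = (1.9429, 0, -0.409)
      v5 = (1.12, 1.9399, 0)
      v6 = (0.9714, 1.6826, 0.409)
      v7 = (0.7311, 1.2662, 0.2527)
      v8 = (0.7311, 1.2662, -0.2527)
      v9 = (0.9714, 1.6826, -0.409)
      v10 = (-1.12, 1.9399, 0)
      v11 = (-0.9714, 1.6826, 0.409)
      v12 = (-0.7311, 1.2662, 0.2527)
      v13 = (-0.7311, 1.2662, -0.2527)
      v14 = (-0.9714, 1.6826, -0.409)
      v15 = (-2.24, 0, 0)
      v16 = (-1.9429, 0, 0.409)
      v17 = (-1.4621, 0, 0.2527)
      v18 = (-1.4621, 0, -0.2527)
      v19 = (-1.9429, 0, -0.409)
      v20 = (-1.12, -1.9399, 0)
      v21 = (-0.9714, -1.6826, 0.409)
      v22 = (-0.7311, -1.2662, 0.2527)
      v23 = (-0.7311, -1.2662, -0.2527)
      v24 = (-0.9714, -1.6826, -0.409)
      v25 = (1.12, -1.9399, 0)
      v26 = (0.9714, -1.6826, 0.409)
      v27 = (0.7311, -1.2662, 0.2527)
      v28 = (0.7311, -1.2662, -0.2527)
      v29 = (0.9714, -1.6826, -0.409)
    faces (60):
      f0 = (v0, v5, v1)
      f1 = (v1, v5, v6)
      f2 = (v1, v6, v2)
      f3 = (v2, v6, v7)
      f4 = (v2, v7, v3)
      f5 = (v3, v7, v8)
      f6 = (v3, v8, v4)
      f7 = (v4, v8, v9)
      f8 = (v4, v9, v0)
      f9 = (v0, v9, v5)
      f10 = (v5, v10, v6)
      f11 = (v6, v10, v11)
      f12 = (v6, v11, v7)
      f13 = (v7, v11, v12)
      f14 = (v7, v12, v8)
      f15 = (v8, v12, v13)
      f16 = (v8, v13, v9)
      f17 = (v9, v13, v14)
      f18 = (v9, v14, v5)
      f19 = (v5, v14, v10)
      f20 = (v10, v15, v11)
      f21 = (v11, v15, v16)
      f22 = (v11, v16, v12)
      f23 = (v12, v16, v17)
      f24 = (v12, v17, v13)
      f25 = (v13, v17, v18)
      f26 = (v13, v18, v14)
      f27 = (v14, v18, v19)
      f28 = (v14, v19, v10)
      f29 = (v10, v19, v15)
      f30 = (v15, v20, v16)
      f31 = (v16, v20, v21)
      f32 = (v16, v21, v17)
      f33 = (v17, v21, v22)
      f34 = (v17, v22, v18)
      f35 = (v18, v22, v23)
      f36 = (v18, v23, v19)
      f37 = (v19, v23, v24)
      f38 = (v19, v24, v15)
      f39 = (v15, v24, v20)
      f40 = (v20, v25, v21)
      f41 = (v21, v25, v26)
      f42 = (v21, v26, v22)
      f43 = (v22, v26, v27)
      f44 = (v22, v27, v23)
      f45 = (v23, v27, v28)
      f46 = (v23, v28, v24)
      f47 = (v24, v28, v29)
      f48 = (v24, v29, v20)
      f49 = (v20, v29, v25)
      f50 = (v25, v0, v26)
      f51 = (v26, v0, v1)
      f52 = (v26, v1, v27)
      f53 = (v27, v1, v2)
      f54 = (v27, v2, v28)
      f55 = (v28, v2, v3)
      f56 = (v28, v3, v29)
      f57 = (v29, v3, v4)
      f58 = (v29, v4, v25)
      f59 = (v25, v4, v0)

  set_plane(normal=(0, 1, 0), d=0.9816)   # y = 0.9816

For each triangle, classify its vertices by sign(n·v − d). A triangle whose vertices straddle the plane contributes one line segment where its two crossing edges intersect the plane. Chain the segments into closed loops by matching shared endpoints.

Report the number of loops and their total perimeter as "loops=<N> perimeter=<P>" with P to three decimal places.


loops=2 perimeter=5.055

Straddling triangles (20 of 60):
  (v0,v5,v1) [-+-] → (1.67327, 0.9816, 0)–(1.52651, 0.9816, 0.202044)  len=0.2497
  (v1,v5,v6) [-++] → (1.52651, 0.9816, 0.202044)–(1.37614, 0.9816, 0.409)  len=0.2558
  (v1,v6,v2) [-+-] → (1.37614, 0.9816, 0.409)–(1.17583, 0.9816, 0.343883)  len=0.2106
  (v2,v6,v7) [-++] → (1.17583, 0.9816, 0.343883)–(0.895405, 0.9816, 0.2527)  len=0.2949
  (v2,v7,v3) [-+-] → (0.895405, 0.9816, 0.2527)–(0.895405, 0.9816, 0.139103)  len=0.1136
  (v3,v7,v8) [-++] → (0.895405, 0.9816, 0.139103)–(0.895405, 0.9816, -0.2527)  len=0.3918
  (v3,v8,v4) [-+-] → (0.895405, 0.9816, -0.2527)–(1.00347, 0.9816, -0.287831)  len=0.1136
  (v4,v8,v9) [-++] → (1.00347, 0.9816, -0.287831)–(1.37614, 0.9816, -0.409)  len=0.3919
  (v4,v9,v0) [-+-] → (1.37614, 0.9816, -0.409)–(1.49992, 0.9816, -0.238604)  len=0.2106
  (v0,v9,v5) [-++] → (1.49992, 0.9816, -0.238604)–(1.67327, 0.9816, 0)  len=0.2949
  (v10,v15,v11) [+-+] → (-1.67327, 0.9816, 0)–(-1.49992, 0.9816, 0.238604)  len=0.2949
  (v11,v15,v16) [+--] → (-1.49992, 0.9816, 0.238604)–(-1.37614, 0.9816, 0.409)  len=0.2106
  (v11,v16,v12) [+-+] → (-1.37614, 0.9816, 0.409)–(-1.00347, 0.9816, 0.287831)  len=0.3919
  (v12,v16,v17) [+--] → (-1.00347, 0.9816, 0.287831)–(-0.895405, 0.9816, 0.2527)  len=0.1136
  (v12,v17,v13) [+-+] → (-0.895405, 0.9816, 0.2527)–(-0.895405, 0.9816, -0.139103)  len=0.3918
  (v13,v17,v18) [+--] → (-0.895405, 0.9816, -0.139103)–(-0.895405, 0.9816, -0.2527)  len=0.1136
  (v13,v18,v14) [+-+] → (-0.895405, 0.9816, -0.2527)–(-1.17583, 0.9816, -0.343883)  len=0.2949
  (v14,v18,v19) [+--] → (-1.17583, 0.9816, -0.343883)–(-1.37614, 0.9816, -0.409)  len=0.2106
  (v14,v19,v10) [+-+] → (-1.37614, 0.9816, -0.409)–(-1.52651, 0.9816, -0.202044)  len=0.2558
  (v10,v19,v15) [+--] → (-1.52651, 0.9816, -0.202044)–(-1.67327, 0.9816, 0)  len=0.2497

Chained into 2 loop(s):
  loop 1: 10 segments, perimeter = 2.5275
  loop 2: 10 segments, perimeter = 2.5275
Total perimeter = 5.055


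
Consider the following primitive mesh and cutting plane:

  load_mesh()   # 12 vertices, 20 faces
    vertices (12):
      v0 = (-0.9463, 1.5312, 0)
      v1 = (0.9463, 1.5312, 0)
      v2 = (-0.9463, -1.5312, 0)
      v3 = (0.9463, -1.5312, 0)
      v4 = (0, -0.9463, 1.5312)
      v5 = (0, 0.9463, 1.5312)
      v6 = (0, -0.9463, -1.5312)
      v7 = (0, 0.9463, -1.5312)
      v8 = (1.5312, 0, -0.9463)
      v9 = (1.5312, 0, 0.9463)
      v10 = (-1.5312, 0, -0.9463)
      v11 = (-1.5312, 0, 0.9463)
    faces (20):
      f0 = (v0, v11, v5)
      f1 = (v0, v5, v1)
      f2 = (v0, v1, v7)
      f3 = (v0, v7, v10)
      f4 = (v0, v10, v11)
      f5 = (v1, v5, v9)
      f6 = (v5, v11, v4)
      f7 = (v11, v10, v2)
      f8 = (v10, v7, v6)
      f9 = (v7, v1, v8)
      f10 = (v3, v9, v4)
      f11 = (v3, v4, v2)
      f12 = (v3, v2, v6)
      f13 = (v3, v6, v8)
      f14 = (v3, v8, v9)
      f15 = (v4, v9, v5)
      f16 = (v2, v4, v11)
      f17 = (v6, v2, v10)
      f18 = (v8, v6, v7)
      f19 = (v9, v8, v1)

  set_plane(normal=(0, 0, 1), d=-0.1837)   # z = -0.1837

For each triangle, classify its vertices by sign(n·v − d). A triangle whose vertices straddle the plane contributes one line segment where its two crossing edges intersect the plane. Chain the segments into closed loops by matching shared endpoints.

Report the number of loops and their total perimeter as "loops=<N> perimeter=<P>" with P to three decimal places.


loops=1 perimeter=9.899

Straddling triangles (10 of 20):
  (v0,v1,v7) [++-] → (0.832771, 1.46103, -0.1837)–(-0.832771, 1.46103, -0.1837)  len=1.6655
  (v0,v7,v10) [+--] → (-0.832771, 1.46103, -0.1837)–(-1.05984, 1.23396, -0.1837)  len=0.3211
  (v0,v10,v11) [+-+] → (-1.05984, 1.23396, -0.1837)–(-1.5312, 0, -0.1837)  len=1.3209
  (v11,v10,v2) [+-+] → (-1.5312, 0, -0.1837)–(-1.05984, -1.23396, -0.1837)  len=1.3209
  (v7,v1,v8) [-+-] → (0.832771, 1.46103, -0.1837)–(1.05984, 1.23396, -0.1837)  len=0.3211
  (v3,v2,v6) [++-] → (-0.832771, -1.46103, -0.1837)–(0.832771, -1.46103, -0.1837)  len=1.6655
  (v3,v6,v8) [+--] → (0.832771, -1.46103, -0.1837)–(1.05984, -1.23396, -0.1837)  len=0.3211
  (v3,v8,v9) [+-+] → (1.05984, -1.23396, -0.1837)–(1.5312, 0, -0.1837)  len=1.3209
  (v6,v2,v10) [-+-] → (-0.832771, -1.46103, -0.1837)–(-1.05984, -1.23396, -0.1837)  len=0.3211
  (v9,v8,v1) [+-+] → (1.5312, 0, -0.1837)–(1.05984, 1.23396, -0.1837)  len=1.3209

Chained into 1 loop(s):
  loop 1: 10 segments, perimeter = 9.8993
Total perimeter = 9.899


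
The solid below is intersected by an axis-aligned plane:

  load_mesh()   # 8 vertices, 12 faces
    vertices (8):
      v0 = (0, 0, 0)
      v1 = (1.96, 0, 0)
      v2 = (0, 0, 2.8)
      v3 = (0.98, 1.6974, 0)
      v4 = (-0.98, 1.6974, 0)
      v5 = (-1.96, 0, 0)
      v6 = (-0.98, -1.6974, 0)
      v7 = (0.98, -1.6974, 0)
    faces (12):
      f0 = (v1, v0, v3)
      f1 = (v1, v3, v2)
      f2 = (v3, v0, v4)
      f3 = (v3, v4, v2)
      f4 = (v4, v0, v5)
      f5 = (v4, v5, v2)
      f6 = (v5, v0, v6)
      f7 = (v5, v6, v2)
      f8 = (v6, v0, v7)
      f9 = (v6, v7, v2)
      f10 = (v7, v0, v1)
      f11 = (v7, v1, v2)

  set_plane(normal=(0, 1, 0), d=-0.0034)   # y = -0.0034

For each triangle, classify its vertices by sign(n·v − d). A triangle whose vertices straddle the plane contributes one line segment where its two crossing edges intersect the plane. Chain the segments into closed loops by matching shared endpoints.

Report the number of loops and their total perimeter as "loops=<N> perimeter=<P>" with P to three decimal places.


loops=1 perimeter=10.742

Straddling triangles (6 of 12):
  (v5,v0,v6) [++-] → (-0.001963, -0.0034, 0)–(-1.95804, -0.0034, 0)  len=1.9561
  (v5,v6,v2) [+-+] → (-1.95804, -0.0034, 0)–(-0.001963, -0.0034, 2.79439)  len=3.4110
  (v6,v0,v7) [-+-] → (-0.001963, -0.0034, 0)–(0.001963, -0.0034, 0)  len=0.0039
  (v6,v7,v2) [--+] → (0.001963, -0.0034, 2.79439)–(-0.001963, -0.0034, 2.79439)  len=0.0039
  (v7,v0,v1) [-++] → (0.001963, -0.0034, 0)–(1.95804, -0.0034, 0)  len=1.9561
  (v7,v1,v2) [-++] → (1.95804, -0.0034, 0)–(0.001963, -0.0034, 2.79439)  len=3.4110

Chained into 1 loop(s):
  loop 1: 6 segments, perimeter = 10.7420
Total perimeter = 10.742


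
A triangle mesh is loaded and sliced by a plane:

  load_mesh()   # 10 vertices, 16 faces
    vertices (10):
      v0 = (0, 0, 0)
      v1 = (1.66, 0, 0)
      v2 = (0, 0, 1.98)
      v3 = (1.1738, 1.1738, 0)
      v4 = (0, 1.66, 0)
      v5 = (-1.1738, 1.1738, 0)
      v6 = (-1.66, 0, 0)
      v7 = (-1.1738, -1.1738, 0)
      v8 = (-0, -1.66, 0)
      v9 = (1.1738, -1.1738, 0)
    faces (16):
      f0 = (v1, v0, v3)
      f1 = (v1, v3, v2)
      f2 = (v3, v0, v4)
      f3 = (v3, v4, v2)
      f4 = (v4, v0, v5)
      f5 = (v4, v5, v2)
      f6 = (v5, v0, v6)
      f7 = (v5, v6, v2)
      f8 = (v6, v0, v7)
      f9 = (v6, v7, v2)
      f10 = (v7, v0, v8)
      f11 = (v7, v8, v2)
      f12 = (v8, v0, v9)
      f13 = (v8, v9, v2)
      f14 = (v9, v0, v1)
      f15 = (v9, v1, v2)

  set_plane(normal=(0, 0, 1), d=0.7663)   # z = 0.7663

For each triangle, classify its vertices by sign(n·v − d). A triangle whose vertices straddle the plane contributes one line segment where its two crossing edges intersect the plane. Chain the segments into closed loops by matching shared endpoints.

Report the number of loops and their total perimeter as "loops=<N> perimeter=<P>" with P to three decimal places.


Straddling triangles (8 of 16):
  (v1,v3,v2) [--+] → (0.719516, 0.719516, 0.7663)–(1.01755, 0, 0.7663)  len=0.7788
  (v3,v4,v2) [--+] → (0, 1.01755, 0.7663)–(0.719516, 0.719516, 0.7663)  len=0.7788
  (v4,v5,v2) [--+] → (-0.719516, 0.719516, 0.7663)–(0, 1.01755, 0.7663)  len=0.7788
  (v5,v6,v2) [--+] → (-1.01755, 0, 0.7663)–(-0.719516, 0.719516, 0.7663)  len=0.7788
  (v6,v7,v2) [--+] → (-0.719516, -0.719516, 0.7663)–(-1.01755, 0, 0.7663)  len=0.7788
  (v7,v8,v2) [--+] → (0, -1.01755, 0.7663)–(-0.719516, -0.719516, 0.7663)  len=0.7788
  (v8,v9,v2) [--+] → (0.719516, -0.719516, 0.7663)–(0, -1.01755, 0.7663)  len=0.7788
  (v9,v1,v2) [--+] → (1.01755, 0, 0.7663)–(0.719516, -0.719516, 0.7663)  len=0.7788

Chained into 1 loop(s):
  loop 1: 8 segments, perimeter = 6.2304
Total perimeter = 6.230

loops=1 perimeter=6.230


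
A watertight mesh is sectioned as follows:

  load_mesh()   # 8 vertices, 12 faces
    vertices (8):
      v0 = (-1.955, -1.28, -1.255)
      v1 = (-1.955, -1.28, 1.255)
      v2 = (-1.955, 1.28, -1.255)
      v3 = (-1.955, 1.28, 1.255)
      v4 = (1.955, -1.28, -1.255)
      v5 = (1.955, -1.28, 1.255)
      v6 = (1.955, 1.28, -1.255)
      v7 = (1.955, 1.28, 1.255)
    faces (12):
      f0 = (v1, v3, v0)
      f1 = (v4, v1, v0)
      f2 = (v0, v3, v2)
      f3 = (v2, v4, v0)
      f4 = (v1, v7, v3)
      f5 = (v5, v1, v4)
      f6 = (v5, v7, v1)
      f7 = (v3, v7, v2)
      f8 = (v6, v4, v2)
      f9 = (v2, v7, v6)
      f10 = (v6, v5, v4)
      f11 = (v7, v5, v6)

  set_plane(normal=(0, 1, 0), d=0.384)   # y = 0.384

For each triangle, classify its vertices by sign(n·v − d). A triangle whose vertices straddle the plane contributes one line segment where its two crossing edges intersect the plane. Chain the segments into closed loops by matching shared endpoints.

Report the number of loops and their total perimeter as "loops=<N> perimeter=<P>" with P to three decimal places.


loops=1 perimeter=12.840

Straddling triangles (8 of 12):
  (v1,v3,v0) [-+-] → (-1.955, 0.384, 1.255)–(-1.955, 0.384, 0.3765)  len=0.8785
  (v0,v3,v2) [-++] → (-1.955, 0.384, 0.3765)–(-1.955, 0.384, -1.255)  len=1.6315
  (v2,v4,v0) [+--] → (-0.5865, 0.384, -1.255)–(-1.955, 0.384, -1.255)  len=1.3685
  (v1,v7,v3) [-++] → (0.5865, 0.384, 1.255)–(-1.955, 0.384, 1.255)  len=2.5415
  (v5,v7,v1) [-+-] → (1.955, 0.384, 1.255)–(0.5865, 0.384, 1.255)  len=1.3685
  (v6,v4,v2) [+-+] → (1.955, 0.384, -1.255)–(-0.5865, 0.384, -1.255)  len=2.5415
  (v6,v5,v4) [+--] → (1.955, 0.384, -0.3765)–(1.955, 0.384, -1.255)  len=0.8785
  (v7,v5,v6) [+-+] → (1.955, 0.384, 1.255)–(1.955, 0.384, -0.3765)  len=1.6315

Chained into 1 loop(s):
  loop 1: 8 segments, perimeter = 12.8400
Total perimeter = 12.840


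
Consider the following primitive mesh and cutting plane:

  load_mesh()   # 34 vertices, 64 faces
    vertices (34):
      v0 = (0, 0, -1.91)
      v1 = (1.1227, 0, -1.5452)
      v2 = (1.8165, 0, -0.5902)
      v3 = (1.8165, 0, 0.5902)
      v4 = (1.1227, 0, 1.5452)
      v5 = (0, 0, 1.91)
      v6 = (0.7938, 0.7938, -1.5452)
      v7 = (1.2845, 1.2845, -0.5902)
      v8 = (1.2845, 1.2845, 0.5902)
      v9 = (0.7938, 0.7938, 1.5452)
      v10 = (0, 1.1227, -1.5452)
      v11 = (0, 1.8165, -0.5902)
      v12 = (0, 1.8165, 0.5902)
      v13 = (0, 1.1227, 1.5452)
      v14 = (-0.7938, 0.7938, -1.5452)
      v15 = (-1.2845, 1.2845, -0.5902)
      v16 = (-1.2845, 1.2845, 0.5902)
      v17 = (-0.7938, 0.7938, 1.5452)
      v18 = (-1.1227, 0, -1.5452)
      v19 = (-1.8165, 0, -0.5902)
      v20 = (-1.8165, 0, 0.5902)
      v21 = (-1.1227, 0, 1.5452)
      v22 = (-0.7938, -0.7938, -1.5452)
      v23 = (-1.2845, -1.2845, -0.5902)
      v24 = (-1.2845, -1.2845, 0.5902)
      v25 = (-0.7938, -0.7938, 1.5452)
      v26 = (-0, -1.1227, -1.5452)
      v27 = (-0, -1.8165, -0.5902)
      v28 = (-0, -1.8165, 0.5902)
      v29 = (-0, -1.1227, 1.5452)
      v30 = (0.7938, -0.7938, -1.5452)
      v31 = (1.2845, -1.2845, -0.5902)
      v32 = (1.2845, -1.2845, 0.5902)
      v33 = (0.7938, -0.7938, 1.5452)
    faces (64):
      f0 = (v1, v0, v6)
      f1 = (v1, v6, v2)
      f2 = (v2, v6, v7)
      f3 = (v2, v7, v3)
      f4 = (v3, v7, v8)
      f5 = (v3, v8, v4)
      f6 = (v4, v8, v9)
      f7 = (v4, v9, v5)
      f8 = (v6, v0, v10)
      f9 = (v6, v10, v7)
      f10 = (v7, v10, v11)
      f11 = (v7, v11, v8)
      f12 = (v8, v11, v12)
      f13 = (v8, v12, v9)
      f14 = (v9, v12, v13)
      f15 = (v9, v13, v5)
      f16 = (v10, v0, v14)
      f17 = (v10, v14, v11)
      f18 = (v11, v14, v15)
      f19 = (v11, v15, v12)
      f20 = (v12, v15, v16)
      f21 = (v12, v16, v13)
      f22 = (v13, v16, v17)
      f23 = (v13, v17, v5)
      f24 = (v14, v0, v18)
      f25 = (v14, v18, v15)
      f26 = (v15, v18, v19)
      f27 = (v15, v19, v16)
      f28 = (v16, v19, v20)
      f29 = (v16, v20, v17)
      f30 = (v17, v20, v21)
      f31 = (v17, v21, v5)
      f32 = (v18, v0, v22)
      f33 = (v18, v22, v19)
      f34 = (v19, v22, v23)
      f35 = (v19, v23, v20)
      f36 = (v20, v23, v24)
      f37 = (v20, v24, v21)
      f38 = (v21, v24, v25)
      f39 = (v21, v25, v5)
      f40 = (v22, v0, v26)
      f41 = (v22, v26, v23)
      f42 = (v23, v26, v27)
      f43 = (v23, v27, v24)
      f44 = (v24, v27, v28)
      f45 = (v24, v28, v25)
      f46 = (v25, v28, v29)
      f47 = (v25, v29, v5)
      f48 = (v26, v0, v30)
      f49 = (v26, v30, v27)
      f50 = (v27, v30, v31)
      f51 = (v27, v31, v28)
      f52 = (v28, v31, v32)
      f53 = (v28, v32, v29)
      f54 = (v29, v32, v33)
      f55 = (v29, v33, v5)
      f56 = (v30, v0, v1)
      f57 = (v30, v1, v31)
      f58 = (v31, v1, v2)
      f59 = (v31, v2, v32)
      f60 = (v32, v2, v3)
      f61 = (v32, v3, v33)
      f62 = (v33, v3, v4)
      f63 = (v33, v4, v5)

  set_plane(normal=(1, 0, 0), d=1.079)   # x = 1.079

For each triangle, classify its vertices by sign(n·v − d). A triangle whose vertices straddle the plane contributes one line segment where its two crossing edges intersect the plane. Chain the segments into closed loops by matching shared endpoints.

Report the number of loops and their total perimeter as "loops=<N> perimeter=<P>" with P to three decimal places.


loops=1 perimeter=9.247

Straddling triangles (20 of 64):
  (v1,v0,v6) [+--] → (1.079, 0, -1.5594)–(1.079, 0.10547, -1.5452)  len=0.1064
  (v1,v6,v2) [+-+] → (1.079, 0.10547, -1.5452)–(1.079, 0.572433, -1.27888)  len=0.5376
  (v2,v6,v7) [+-+] → (1.079, 0.572433, -1.27888)–(1.079, 1.079, -0.990144)  len=0.5831
  (v4,v8,v9) [++-] → (1.079, 1.079, 0.990144)–(1.079, 0.10547, 1.5452)  len=1.1206
  (v4,v9,v5) [+--] → (1.079, 0.10547, 1.5452)–(1.079, 0, 1.5594)  len=0.1064
  (v6,v10,v7) [--+] → (1.079, 1.25861, -0.742985)–(1.079, 1.079, -0.990144)  len=0.3055
  (v7,v10,v11) [+--] → (1.079, 1.25861, -0.742985)–(1.079, 1.36961, -0.5902)  len=0.1888
  (v7,v11,v8) [+-+] → (1.079, 1.36961, -0.5902)–(1.079, 1.36961, 0.401354)  len=0.9916
  (v8,v11,v12) [+--] → (1.079, 1.36961, 0.401354)–(1.079, 1.36961, 0.5902)  len=0.1888
  (v8,v12,v9) [+--] → (1.079, 1.36961, 0.5902)–(1.079, 1.079, 0.990144)  len=0.4944
  (v27,v30,v31) [--+] → (1.079, -1.079, -0.990144)–(1.079, -1.36961, -0.5902)  len=0.4944
  (v27,v31,v28) [-+-] → (1.079, -1.36961, -0.5902)–(1.079, -1.36961, -0.401354)  len=0.1888
  (v28,v31,v32) [-++] → (1.079, -1.36961, -0.401354)–(1.079, -1.36961, 0.5902)  len=0.9916
  (v28,v32,v29) [-+-] → (1.079, -1.36961, 0.5902)–(1.079, -1.25861, 0.742985)  len=0.1888
  (v29,v32,v33) [-+-] → (1.079, -1.25861, 0.742985)–(1.079, -1.079, 0.990144)  len=0.3055
  (v30,v0,v1) [--+] → (1.079, 0, -1.5594)–(1.079, -0.10547, -1.5452)  len=0.1064
  (v30,v1,v31) [-++] → (1.079, -0.10547, -1.5452)–(1.079, -1.079, -0.990144)  len=1.1206
  (v32,v3,v33) [++-] → (1.079, -0.572433, 1.27888)–(1.079, -1.079, 0.990144)  len=0.5831
  (v33,v3,v4) [-++] → (1.079, -0.572433, 1.27888)–(1.079, -0.10547, 1.5452)  len=0.5376
  (v33,v4,v5) [-+-] → (1.079, -0.10547, 1.5452)–(1.079, 0, 1.5594)  len=0.1064

Chained into 1 loop(s):
  loop 1: 20 segments, perimeter = 9.2466
Total perimeter = 9.247


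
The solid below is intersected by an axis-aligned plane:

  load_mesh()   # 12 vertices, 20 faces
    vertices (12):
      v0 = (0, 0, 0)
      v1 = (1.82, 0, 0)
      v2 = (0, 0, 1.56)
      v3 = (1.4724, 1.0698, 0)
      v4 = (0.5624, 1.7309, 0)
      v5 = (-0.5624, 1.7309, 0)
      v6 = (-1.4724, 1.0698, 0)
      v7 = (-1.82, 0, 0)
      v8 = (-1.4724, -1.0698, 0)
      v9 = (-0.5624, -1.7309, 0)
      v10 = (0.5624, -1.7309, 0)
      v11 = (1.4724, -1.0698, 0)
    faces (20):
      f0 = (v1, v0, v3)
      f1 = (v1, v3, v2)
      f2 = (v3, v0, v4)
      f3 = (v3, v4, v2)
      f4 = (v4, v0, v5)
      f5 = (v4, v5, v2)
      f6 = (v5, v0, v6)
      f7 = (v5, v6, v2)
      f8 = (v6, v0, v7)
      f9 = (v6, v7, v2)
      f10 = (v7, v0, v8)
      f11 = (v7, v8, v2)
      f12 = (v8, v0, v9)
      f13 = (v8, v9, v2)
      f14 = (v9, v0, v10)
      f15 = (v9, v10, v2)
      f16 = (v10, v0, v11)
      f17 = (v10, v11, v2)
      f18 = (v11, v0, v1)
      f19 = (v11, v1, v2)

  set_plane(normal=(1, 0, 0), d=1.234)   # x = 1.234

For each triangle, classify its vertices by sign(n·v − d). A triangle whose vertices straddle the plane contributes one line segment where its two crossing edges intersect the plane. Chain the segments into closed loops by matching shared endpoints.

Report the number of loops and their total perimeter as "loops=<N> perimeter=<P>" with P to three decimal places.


loops=1 perimeter=5.205

Straddling triangles (8 of 20):
  (v1,v0,v3) [+-+] → (1.234, 0, 0)–(1.234, 0.896586, 0)  len=0.8966
  (v1,v3,v2) [++-] → (1.234, 0.896586, 0.252584)–(1.234, 0, 0.502286)  len=0.9307
  (v3,v0,v4) [+--] → (1.234, 0.896586, 0)–(1.234, 1.24299, 0)  len=0.3464
  (v3,v4,v2) [+--] → (1.234, 1.24299, 0)–(1.234, 0.896586, 0.252584)  len=0.4287
  (v10,v0,v11) [--+] → (1.234, -0.896586, 0)–(1.234, -1.24299, 0)  len=0.3464
  (v10,v11,v2) [-+-] → (1.234, -1.24299, 0)–(1.234, -0.896586, 0.252584)  len=0.4287
  (v11,v0,v1) [+-+] → (1.234, -0.896586, 0)–(1.234, 0, 0)  len=0.8966
  (v11,v1,v2) [++-] → (1.234, 0, 0.502286)–(1.234, -0.896586, 0.252584)  len=0.9307

Chained into 1 loop(s):
  loop 1: 8 segments, perimeter = 5.2048
Total perimeter = 5.205


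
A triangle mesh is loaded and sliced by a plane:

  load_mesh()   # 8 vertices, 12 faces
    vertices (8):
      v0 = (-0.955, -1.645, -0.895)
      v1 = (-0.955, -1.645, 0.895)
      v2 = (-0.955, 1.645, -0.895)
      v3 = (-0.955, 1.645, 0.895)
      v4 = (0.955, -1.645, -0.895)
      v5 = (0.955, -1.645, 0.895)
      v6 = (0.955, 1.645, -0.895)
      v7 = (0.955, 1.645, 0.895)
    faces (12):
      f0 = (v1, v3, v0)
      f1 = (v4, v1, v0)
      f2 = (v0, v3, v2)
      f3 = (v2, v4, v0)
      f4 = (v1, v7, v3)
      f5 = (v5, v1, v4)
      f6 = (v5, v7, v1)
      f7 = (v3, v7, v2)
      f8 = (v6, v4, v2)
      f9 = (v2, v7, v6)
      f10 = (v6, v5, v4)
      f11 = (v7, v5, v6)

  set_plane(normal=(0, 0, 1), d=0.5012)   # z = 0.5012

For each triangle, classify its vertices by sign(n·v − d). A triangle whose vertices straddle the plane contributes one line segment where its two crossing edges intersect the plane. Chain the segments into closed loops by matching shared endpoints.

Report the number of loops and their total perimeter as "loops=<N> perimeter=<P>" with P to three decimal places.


Straddling triangles (8 of 12):
  (v1,v3,v0) [++-] → (-0.955, 0.9212, 0.5012)–(-0.955, -1.645, 0.5012)  len=2.5662
  (v4,v1,v0) [-+-] → (-0.5348, -1.645, 0.5012)–(-0.955, -1.645, 0.5012)  len=0.4202
  (v0,v3,v2) [-+-] → (-0.955, 0.9212, 0.5012)–(-0.955, 1.645, 0.5012)  len=0.7238
  (v5,v1,v4) [++-] → (-0.5348, -1.645, 0.5012)–(0.955, -1.645, 0.5012)  len=1.4898
  (v3,v7,v2) [++-] → (0.5348, 1.645, 0.5012)–(-0.955, 1.645, 0.5012)  len=1.4898
  (v2,v7,v6) [-+-] → (0.5348, 1.645, 0.5012)–(0.955, 1.645, 0.5012)  len=0.4202
  (v6,v5,v4) [-+-] → (0.955, -0.9212, 0.5012)–(0.955, -1.645, 0.5012)  len=0.7238
  (v7,v5,v6) [++-] → (0.955, -0.9212, 0.5012)–(0.955, 1.645, 0.5012)  len=2.5662

Chained into 1 loop(s):
  loop 1: 8 segments, perimeter = 10.4000
Total perimeter = 10.400

loops=1 perimeter=10.400


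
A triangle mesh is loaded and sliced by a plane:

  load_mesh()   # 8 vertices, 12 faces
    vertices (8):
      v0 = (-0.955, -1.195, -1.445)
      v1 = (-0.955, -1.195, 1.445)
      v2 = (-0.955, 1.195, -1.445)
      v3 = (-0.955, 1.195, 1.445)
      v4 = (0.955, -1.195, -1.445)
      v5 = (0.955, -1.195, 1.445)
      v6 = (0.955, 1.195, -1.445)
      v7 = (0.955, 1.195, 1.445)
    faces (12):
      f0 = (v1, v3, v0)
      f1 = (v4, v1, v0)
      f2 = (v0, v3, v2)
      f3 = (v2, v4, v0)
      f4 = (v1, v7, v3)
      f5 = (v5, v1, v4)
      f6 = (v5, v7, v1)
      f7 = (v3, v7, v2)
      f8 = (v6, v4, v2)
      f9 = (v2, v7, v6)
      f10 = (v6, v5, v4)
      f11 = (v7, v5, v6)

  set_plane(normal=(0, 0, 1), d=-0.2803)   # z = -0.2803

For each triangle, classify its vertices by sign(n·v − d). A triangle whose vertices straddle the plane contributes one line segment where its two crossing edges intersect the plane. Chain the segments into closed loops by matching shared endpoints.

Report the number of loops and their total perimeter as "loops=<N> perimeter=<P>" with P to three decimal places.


loops=1 perimeter=8.600

Straddling triangles (8 of 12):
  (v1,v3,v0) [++-] → (-0.955, -0.231805, -0.2803)–(-0.955, -1.195, -0.2803)  len=0.9632
  (v4,v1,v0) [-+-] → (0.18525, -1.195, -0.2803)–(-0.955, -1.195, -0.2803)  len=1.1403
  (v0,v3,v2) [-+-] → (-0.955, -0.231805, -0.2803)–(-0.955, 1.195, -0.2803)  len=1.4268
  (v5,v1,v4) [++-] → (0.18525, -1.195, -0.2803)–(0.955, -1.195, -0.2803)  len=0.7697
  (v3,v7,v2) [++-] → (-0.18525, 1.195, -0.2803)–(-0.955, 1.195, -0.2803)  len=0.7697
  (v2,v7,v6) [-+-] → (-0.18525, 1.195, -0.2803)–(0.955, 1.195, -0.2803)  len=1.1403
  (v6,v5,v4) [-+-] → (0.955, 0.231805, -0.2803)–(0.955, -1.195, -0.2803)  len=1.4268
  (v7,v5,v6) [++-] → (0.955, 0.231805, -0.2803)–(0.955, 1.195, -0.2803)  len=0.9632

Chained into 1 loop(s):
  loop 1: 8 segments, perimeter = 8.6000
Total perimeter = 8.600


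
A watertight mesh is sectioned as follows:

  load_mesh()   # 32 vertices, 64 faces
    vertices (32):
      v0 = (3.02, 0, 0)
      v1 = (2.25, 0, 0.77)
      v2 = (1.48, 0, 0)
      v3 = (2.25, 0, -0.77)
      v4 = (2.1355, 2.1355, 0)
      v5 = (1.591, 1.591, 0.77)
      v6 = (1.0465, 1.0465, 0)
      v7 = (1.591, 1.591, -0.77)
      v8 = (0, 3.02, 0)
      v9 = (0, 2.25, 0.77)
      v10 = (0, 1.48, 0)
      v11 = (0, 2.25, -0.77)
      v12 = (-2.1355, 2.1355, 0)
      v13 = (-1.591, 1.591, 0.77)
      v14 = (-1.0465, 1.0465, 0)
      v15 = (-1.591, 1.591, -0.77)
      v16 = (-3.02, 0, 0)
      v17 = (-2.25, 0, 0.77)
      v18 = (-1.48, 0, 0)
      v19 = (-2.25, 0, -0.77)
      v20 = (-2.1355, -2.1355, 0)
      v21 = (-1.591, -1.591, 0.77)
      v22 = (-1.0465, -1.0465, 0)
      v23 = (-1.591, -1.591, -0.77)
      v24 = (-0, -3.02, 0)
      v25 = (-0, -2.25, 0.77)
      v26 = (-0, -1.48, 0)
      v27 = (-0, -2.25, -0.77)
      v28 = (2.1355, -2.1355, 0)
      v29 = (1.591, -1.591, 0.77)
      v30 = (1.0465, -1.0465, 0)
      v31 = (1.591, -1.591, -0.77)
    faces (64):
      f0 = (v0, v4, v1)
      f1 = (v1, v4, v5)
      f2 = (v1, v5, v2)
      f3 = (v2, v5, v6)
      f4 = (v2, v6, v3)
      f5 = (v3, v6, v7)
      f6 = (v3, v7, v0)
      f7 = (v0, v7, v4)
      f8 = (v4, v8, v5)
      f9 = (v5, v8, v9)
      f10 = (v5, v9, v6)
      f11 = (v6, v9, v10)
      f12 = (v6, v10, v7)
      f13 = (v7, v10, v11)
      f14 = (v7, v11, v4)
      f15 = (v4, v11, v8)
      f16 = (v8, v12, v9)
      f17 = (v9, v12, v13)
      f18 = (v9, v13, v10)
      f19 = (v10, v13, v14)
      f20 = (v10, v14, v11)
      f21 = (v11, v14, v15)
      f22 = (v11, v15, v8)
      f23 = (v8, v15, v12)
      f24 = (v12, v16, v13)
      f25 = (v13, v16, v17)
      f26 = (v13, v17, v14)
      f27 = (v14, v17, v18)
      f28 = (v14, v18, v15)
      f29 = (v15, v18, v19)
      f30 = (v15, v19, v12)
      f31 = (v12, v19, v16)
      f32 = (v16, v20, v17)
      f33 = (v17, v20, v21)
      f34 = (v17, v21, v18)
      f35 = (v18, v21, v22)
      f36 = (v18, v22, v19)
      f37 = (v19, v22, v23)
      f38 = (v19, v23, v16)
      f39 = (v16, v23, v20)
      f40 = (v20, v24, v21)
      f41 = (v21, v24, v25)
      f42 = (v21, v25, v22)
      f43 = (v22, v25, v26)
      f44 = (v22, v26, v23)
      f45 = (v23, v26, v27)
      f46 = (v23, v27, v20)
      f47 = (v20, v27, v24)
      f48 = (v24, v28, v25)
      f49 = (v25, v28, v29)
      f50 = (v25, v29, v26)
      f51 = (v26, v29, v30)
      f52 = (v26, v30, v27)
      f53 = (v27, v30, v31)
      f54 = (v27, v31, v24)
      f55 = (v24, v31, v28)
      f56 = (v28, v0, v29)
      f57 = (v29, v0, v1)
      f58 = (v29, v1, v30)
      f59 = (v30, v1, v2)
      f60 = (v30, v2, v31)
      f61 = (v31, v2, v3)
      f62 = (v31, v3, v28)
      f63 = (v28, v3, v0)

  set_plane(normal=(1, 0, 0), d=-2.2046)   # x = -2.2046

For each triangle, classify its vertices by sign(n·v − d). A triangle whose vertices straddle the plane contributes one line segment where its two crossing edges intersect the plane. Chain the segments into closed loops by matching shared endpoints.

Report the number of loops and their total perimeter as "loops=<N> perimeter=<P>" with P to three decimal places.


loops=1 perimeter=8.523

Straddling triangles (14 of 64):
  (v12,v16,v13) [+-+] → (-2.2046, 1.96867, 0)–(-2.2046, 0.907839, 0.439369)  len=1.1482
  (v13,v16,v17) [+--] → (-2.2046, 0.907839, 0.439369)–(-2.2046, 0.109608, 0.77)  len=0.8640
  (v13,v17,v14) [+-+] → (-2.2046, 0.109608, 0.77)–(-2.2046, 0.0394774, 0.740953)  len=0.0759
  (v14,v17,v18) [+-+] → (-2.2046, 0.0394774, 0.740953)–(-2.2046, 0, 0.7246)  len=0.0427
  (v15,v18,v19) [++-] → (-2.2046, 0, -0.7246)–(-2.2046, 0.109608, -0.77)  len=0.1186
  (v15,v19,v12) [+-+] → (-2.2046, 0.109608, -0.77)–(-2.2046, 0.84674, -0.46469)  len=0.7979
  (v12,v19,v16) [+--] → (-2.2046, 0.84674, -0.46469)–(-2.2046, 1.96867, 0)  len=1.2144
  (v16,v20,v17) [-+-] → (-2.2046, -1.96867, 0)–(-2.2046, -0.84674, 0.46469)  len=1.2144
  (v17,v20,v21) [-++] → (-2.2046, -0.84674, 0.46469)–(-2.2046, -0.109608, 0.77)  len=0.7979
  (v17,v21,v18) [-++] → (-2.2046, -0.109608, 0.77)–(-2.2046, 0, 0.7246)  len=0.1186
  (v18,v22,v19) [++-] → (-2.2046, -0.0394774, -0.740953)–(-2.2046, 0, -0.7246)  len=0.0427
  (v19,v22,v23) [-++] → (-2.2046, -0.0394774, -0.740953)–(-2.2046, -0.109608, -0.77)  len=0.0759
  (v19,v23,v16) [-+-] → (-2.2046, -0.109608, -0.77)–(-2.2046, -0.907839, -0.439369)  len=0.8640
  (v16,v23,v20) [-++] → (-2.2046, -0.907839, -0.439369)–(-2.2046, -1.96867, 0)  len=1.1482

Chained into 1 loop(s):
  loop 1: 14 segments, perimeter = 8.5234
Total perimeter = 8.523


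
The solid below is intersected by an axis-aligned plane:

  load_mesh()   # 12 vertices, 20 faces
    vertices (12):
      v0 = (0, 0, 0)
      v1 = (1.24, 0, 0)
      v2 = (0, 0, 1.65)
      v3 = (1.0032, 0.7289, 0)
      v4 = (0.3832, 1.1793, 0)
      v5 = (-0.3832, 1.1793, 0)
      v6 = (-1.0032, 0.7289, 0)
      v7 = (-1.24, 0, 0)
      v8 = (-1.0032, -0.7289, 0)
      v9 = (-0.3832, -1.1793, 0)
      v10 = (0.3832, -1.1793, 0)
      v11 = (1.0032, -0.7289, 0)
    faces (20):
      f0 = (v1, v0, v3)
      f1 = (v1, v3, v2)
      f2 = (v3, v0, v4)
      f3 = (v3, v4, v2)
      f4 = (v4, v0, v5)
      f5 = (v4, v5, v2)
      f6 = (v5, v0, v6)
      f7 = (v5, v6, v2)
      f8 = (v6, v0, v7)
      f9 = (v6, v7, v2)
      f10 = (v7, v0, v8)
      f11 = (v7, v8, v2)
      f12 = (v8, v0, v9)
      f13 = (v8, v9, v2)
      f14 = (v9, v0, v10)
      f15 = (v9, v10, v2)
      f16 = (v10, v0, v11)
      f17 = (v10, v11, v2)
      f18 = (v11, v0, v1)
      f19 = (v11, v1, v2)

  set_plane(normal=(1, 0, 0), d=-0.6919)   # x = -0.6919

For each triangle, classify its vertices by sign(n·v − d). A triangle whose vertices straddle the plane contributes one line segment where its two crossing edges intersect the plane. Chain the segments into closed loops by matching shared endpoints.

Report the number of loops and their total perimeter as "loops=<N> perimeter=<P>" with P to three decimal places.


loops=1 perimeter=4.372

Straddling triangles (8 of 20):
  (v5,v0,v6) [++-] → (-0.6919, 0.502717, 0)–(-0.6919, 0.955044, 0)  len=0.4523
  (v5,v6,v2) [+-+] → (-0.6919, 0.955044, 0)–(-0.6919, 0.502717, 0.512007)  len=0.6832
  (v6,v0,v7) [-+-] → (-0.6919, 0.502717, 0)–(-0.6919, 0, 0)  len=0.5027
  (v6,v7,v2) [--+] → (-0.6919, 0, 0.729327)–(-0.6919, 0.502717, 0.512007)  len=0.5477
  (v7,v0,v8) [-+-] → (-0.6919, 0, 0)–(-0.6919, -0.502717, 0)  len=0.5027
  (v7,v8,v2) [--+] → (-0.6919, -0.502717, 0.512007)–(-0.6919, 0, 0.729327)  len=0.5477
  (v8,v0,v9) [-++] → (-0.6919, -0.502717, 0)–(-0.6919, -0.955044, 0)  len=0.4523
  (v8,v9,v2) [-++] → (-0.6919, -0.955044, 0)–(-0.6919, -0.502717, 0.512007)  len=0.6832

Chained into 1 loop(s):
  loop 1: 8 segments, perimeter = 4.3718
Total perimeter = 4.372


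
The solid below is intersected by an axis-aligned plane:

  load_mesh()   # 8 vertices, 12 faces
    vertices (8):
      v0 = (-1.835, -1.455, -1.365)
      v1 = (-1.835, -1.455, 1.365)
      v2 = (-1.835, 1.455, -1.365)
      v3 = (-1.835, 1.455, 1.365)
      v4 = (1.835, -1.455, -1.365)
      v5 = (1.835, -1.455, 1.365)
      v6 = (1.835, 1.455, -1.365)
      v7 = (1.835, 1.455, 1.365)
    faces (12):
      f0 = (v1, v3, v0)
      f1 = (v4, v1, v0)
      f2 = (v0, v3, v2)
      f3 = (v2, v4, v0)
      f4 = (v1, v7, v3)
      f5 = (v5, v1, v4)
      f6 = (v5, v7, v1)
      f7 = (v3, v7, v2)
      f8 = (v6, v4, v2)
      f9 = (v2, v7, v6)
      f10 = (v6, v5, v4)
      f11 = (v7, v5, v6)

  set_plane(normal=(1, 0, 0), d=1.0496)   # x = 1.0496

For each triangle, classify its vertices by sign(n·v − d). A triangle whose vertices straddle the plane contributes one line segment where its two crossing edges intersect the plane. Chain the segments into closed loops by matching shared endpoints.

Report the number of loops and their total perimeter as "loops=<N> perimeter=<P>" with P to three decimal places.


loops=1 perimeter=11.280

Straddling triangles (8 of 12):
  (v4,v1,v0) [+--] → (1.0496, -1.455, -0.780765)–(1.0496, -1.455, -1.365)  len=0.5842
  (v2,v4,v0) [-+-] → (1.0496, -0.832244, -1.365)–(1.0496, -1.455, -1.365)  len=0.6228
  (v1,v7,v3) [-+-] → (1.0496, 0.832244, 1.365)–(1.0496, 1.455, 1.365)  len=0.6228
  (v5,v1,v4) [+-+] → (1.0496, -1.455, 1.365)–(1.0496, -1.455, -0.780765)  len=2.1458
  (v5,v7,v1) [++-] → (1.0496, 0.832244, 1.365)–(1.0496, -1.455, 1.365)  len=2.2872
  (v3,v7,v2) [-+-] → (1.0496, 1.455, 1.365)–(1.0496, 1.455, 0.780765)  len=0.5842
  (v6,v4,v2) [++-] → (1.0496, -0.832244, -1.365)–(1.0496, 1.455, -1.365)  len=2.2872
  (v2,v7,v6) [-++] → (1.0496, 1.455, 0.780765)–(1.0496, 1.455, -1.365)  len=2.1458

Chained into 1 loop(s):
  loop 1: 8 segments, perimeter = 11.2800
Total perimeter = 11.280


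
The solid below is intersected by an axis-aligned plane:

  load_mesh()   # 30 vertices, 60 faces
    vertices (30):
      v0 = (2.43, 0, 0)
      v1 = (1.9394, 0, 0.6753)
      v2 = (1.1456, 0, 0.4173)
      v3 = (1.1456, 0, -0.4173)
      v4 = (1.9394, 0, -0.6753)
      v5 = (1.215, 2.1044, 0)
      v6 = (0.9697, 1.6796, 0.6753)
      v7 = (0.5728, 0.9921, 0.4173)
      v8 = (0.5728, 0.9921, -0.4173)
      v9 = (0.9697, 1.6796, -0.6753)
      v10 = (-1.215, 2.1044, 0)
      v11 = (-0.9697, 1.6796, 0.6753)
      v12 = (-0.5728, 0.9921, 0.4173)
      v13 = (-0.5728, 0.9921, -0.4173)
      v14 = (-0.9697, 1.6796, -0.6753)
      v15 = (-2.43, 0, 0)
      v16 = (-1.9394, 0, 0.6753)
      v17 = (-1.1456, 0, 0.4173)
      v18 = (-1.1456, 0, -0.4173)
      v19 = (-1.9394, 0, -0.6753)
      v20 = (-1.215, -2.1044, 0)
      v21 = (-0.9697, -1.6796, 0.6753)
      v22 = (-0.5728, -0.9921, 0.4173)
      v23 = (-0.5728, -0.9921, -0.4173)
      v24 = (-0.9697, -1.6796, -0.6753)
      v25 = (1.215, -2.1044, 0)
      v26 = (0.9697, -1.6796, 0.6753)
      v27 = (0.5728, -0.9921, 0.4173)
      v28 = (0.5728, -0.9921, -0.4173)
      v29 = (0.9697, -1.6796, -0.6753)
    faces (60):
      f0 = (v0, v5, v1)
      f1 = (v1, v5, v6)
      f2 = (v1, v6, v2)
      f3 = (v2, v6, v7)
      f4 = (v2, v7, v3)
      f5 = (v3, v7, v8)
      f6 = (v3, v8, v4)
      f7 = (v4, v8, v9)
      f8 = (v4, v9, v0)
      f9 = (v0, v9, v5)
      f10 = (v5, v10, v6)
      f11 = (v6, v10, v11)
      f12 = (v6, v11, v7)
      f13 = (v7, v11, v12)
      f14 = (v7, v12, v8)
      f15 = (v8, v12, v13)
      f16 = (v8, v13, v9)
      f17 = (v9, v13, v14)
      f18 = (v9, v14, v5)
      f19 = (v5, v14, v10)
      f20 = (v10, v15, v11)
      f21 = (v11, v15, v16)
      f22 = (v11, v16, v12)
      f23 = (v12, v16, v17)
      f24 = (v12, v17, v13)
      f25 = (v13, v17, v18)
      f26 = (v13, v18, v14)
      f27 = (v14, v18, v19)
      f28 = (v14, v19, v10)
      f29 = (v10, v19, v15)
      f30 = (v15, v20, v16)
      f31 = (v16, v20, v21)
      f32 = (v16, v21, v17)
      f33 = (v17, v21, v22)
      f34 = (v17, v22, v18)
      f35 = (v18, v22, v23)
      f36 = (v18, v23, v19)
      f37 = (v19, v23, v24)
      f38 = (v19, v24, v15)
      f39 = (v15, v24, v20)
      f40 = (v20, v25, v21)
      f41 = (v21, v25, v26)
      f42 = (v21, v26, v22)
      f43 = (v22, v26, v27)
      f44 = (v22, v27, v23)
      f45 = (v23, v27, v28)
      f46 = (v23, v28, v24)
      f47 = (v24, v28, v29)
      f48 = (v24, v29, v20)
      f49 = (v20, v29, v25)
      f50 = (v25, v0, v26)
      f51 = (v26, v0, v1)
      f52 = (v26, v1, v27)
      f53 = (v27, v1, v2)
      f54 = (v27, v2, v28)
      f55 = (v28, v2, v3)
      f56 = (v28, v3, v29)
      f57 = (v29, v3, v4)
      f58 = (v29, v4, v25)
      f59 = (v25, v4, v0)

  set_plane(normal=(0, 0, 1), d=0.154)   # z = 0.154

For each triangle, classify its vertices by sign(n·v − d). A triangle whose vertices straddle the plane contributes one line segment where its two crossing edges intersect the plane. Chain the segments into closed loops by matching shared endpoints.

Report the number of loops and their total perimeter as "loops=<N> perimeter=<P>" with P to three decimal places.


Straddling triangles (24 of 60):
  (v0,v5,v1) [--+] → (1.3802, 1.6245, 0.154)–(2.31812, 0, 0.154)  len=1.8758
  (v1,v5,v6) [+-+] → (1.3802, 1.6245, 0.154)–(1.15906, 2.00753, 0.154)  len=0.4423
  (v2,v7,v3) [++-] → (0.753507, 0.679112, 0.154)–(1.1456, 0, 0.154)  len=0.7842
  (v3,v7,v8) [-+-] → (0.753507, 0.679112, 0.154)–(0.5728, 0.9921, 0.154)  len=0.3614
  (v5,v10,v6) [--+] → (-0.716786, 2.00753, 0.154)–(1.15906, 2.00753, 0.154)  len=1.8758
  (v6,v10,v11) [+-+] → (-0.716786, 2.00753, 0.154)–(-1.15906, 2.00753, 0.154)  len=0.4423
  (v7,v12,v8) [++-] → (-0.211386, 0.9921, 0.154)–(0.5728, 0.9921, 0.154)  len=0.7842
  (v8,v12,v13) [-+-] → (-0.211386, 0.9921, 0.154)–(-0.5728, 0.9921, 0.154)  len=0.3614
  (v10,v15,v11) [--+] → (-2.09698, 0.383027, 0.154)–(-1.15906, 2.00753, 0.154)  len=1.8758
  (v11,v15,v16) [+-+] → (-2.09698, 0.383027, 0.154)–(-2.31812, 0, 0.154)  len=0.4423
  (v12,v17,v13) [++-] → (-0.964893, 0.312988, 0.154)–(-0.5728, 0.9921, 0.154)  len=0.7842
  (v13,v17,v18) [-+-] → (-0.964893, 0.312988, 0.154)–(-1.1456, 0, 0.154)  len=0.3614
  (v15,v20,v16) [--+] → (-1.3802, -1.6245, 0.154)–(-2.31812, 0, 0.154)  len=1.8758
  (v16,v20,v21) [+-+] → (-1.3802, -1.6245, 0.154)–(-1.15906, -2.00753, 0.154)  len=0.4423
  (v17,v22,v18) [++-] → (-0.753507, -0.679112, 0.154)–(-1.1456, 0, 0.154)  len=0.7842
  (v18,v22,v23) [-+-] → (-0.753507, -0.679112, 0.154)–(-0.5728, -0.9921, 0.154)  len=0.3614
  (v20,v25,v21) [--+] → (0.716786, -2.00753, 0.154)–(-1.15906, -2.00753, 0.154)  len=1.8758
  (v21,v25,v26) [+-+] → (0.716786, -2.00753, 0.154)–(1.15906, -2.00753, 0.154)  len=0.4423
  (v22,v27,v23) [++-] → (0.211386, -0.9921, 0.154)–(-0.5728, -0.9921, 0.154)  len=0.7842
  (v23,v27,v28) [-+-] → (0.211386, -0.9921, 0.154)–(0.5728, -0.9921, 0.154)  len=0.3614
  (v25,v0,v26) [--+] → (2.09698, -0.383027, 0.154)–(1.15906, -2.00753, 0.154)  len=1.8758
  (v26,v0,v1) [+-+] → (2.09698, -0.383027, 0.154)–(2.31812, 0, 0.154)  len=0.4423
  (v27,v2,v28) [++-] → (0.964893, -0.312988, 0.154)–(0.5728, -0.9921, 0.154)  len=0.7842
  (v28,v2,v3) [-+-] → (0.964893, -0.312988, 0.154)–(1.1456, 0, 0.154)  len=0.3614

Chained into 2 loop(s):
  loop 1: 12 segments, perimeter = 13.9086
  loop 2: 12 segments, perimeter = 6.8735
Total perimeter = 20.782

loops=2 perimeter=20.782
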